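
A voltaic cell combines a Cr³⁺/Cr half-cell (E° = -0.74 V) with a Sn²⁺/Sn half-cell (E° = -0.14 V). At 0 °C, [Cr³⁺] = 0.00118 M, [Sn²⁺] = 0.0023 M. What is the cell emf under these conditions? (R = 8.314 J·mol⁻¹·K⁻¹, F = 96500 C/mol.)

The Sn²⁺/Sn couple has the higher reduction potential and acts as the cathode, so E°_cell = -0.14 − (-0.74) = 0.60 V.
Balancing electrons gives n = 6; the reaction quotient is Q = [Cr³⁺]^2/[Sn²⁺]^3 = 114.
E = E° − (RT/nF) ln Q = 0.60 − (8.314×273)/(6×96500) × (4.740) = 0.600 − 0.019 = 0.581 V.

0.581 V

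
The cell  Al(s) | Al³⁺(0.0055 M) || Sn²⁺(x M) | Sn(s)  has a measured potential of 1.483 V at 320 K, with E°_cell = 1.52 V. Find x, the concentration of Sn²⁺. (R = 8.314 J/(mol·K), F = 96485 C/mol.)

From the Nernst equation, ln Q = nF(E° − E)/RT = 6×96485×(1.52 − 1.483)/(8.314×320) = 8.051, so Q = 3140.
With Q = [Al³⁺]^2/[Sn²⁺]^3 and the known concentrations, [Sn²⁺]^3 in the denominator gives [Sn²⁺] = 0.0021 M.

0.0021 M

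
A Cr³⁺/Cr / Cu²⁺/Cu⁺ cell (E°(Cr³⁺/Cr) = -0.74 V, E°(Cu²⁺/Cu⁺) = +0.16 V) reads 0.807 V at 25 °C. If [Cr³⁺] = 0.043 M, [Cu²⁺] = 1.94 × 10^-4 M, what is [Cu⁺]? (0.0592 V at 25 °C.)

From the Nernst equation, log Q = n(E° − E)/0.0592 = 3(0.90 − 0.807)/0.0592 = 4.713, so Q = 5.16 × 10^4.
With Q = [Cr³⁺]·[Cu⁺]^3/[Cu²⁺]^3 and the known concentrations, [Cu⁺]^3 in the numerator gives [Cu⁺] = 0.021 M.

0.021 M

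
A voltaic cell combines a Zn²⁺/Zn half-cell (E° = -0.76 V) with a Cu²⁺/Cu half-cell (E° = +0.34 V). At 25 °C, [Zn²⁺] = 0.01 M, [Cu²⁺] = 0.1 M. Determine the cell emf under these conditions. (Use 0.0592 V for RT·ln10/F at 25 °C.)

The Cu²⁺/Cu couple has the higher reduction potential and acts as the cathode, so E°_cell = +0.34 − (-0.76) = 1.10 V.
Balancing electrons gives n = 2; the reaction quotient is Q = [Zn²⁺]/[Cu²⁺] = 0.100.
At 25 °C, E = E° − (0.0592/n) log Q = 1.10 − (0.0592/2)(-1.000) = 1.100 + 0.030 = 1.130 V.

1.13 V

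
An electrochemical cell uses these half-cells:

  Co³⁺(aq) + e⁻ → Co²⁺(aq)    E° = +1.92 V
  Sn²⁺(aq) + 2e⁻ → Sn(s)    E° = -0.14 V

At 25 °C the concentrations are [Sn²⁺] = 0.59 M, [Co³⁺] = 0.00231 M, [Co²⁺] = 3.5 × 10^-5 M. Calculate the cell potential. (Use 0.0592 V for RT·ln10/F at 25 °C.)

The Co³⁺/Co²⁺ couple has the higher reduction potential and acts as the cathode, so E°_cell = +1.92 − (-0.14) = 2.06 V.
Balancing electrons gives n = 2; the reaction quotient is Q = [Sn²⁺]·[Co²⁺]^2/[Co³⁺]^2 = 1.35 × 10^-4.
At 25 °C, E = E° − (0.0592/n) log Q = 2.06 − (0.0592/2)(-3.868) = 2.060 + 0.114 = 2.174 V.

2.17 V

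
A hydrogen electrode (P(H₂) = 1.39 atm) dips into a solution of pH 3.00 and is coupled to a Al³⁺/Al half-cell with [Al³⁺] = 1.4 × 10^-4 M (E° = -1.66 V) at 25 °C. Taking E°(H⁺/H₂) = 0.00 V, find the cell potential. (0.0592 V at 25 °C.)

1.55 V

The hydrogen couple is the cathode, so E°_cell = 1.66 V; n = 6.
[H⁺] = 10^(−3.00) = 0.0010 M, and Q = [Al³⁺]^2·P(H₂)^3 / [H⁺]^6 = 5.26 × 10^10.
E = E° − (0.0592/6) log Q = 1.66 − (0.0592/6)(10.721) = 1.554 V.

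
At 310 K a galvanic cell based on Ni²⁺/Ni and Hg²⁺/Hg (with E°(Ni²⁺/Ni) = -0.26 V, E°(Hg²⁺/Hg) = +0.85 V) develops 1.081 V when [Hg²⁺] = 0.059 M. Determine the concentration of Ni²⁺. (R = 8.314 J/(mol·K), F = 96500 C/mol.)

0.52 M

From the Nernst equation, ln Q = nF(E° − E)/RT = 2×96500×(1.11 − 1.081)/(8.314×310) = 2.172, so Q = 8.77.
With Q = [Ni²⁺]/[Hg²⁺] and the known concentrations, [Ni²⁺] in the numerator gives [Ni²⁺] = 0.52 M.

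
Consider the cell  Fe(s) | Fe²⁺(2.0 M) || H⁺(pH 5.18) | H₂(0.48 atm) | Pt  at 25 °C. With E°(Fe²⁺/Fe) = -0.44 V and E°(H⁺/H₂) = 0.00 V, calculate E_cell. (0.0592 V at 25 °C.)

The hydrogen couple is the cathode, so E°_cell = 0.44 V; n = 2.
[H⁺] = 10^(−5.18) = 6.6 × 10^-6 M, and Q = [Fe²⁺]·P(H₂) / [H⁺]^2 = 2.2 × 10^10.
E = E° − (0.0592/2) log Q = 0.44 − (0.0592/2)(10.342) = 0.134 V.

0.13 V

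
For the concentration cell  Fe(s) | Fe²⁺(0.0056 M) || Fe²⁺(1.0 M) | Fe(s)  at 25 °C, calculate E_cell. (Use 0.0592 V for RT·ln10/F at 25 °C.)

Both half-cells are Fe²⁺/Fe, so E°_cell = 0. The concentrated side is the cathode; the cell reaction moves Fe²⁺ from high to low concentration with n = 2.
Q = [Fe²⁺]_dilute/[Fe²⁺]_conc = 0.0056/1.0 = 0.00560.
E = 0 − (0.0592/2) log Q = −(0.0592/2)(-2.252) = 0.0667 V.

0.067 V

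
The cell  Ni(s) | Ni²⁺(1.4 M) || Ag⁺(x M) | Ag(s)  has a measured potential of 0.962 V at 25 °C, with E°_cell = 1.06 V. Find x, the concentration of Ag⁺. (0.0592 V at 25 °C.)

From the Nernst equation, log Q = n(E° − E)/0.0592 = 2(1.06 − 0.962)/0.0592 = 3.311, so Q = 2050.
With Q = [Ni²⁺]/[Ag⁺]^2 and the known concentrations, [Ag⁺]^2 in the denominator gives [Ag⁺] = 0.026 M.

0.026 M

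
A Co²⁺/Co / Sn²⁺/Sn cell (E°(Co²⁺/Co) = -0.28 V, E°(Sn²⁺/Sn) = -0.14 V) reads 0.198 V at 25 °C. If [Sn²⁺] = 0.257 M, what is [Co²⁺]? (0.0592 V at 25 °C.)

From the Nernst equation, log Q = n(E° − E)/0.0592 = 2(0.14 − 0.198)/0.0592 = -1.959, so Q = 0.0110.
With Q = [Co²⁺]/[Sn²⁺] and the known concentrations, [Co²⁺] in the numerator gives [Co²⁺] = 0.0028 M.

0.0028 M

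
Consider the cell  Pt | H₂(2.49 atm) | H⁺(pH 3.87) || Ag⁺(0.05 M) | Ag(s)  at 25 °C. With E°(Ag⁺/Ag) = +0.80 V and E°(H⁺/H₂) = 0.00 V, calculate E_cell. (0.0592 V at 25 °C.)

The Ag⁺/Ag couple is the cathode, so E°_cell = 0.80 V; n = 2.
[H⁺] = 10^(−3.87) = 1.3 × 10^-4 M, and Q = [H⁺]^2 / ([Ag⁺]^2·P(H₂)) = 2.92 × 10^-6.
E = E° − (0.0592/2) log Q = 0.80 − (0.0592/2)(-5.534) = 0.964 V.

0.96 V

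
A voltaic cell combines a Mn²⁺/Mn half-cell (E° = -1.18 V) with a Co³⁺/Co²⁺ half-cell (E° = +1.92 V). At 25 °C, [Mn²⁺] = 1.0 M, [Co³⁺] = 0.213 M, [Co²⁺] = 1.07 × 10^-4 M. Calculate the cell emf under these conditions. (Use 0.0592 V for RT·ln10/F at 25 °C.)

The Co³⁺/Co²⁺ couple has the higher reduction potential and acts as the cathode, so E°_cell = +1.92 − (-1.18) = 3.10 V.
Balancing electrons gives n = 2; the reaction quotient is Q = [Mn²⁺]·[Co²⁺]^2/[Co³⁺]^2 = 2.52 × 10^-7.
At 25 °C, E = E° − (0.0592/n) log Q = 3.10 − (0.0592/2)(-6.598) = 3.100 + 0.195 = 3.295 V.

3.30 V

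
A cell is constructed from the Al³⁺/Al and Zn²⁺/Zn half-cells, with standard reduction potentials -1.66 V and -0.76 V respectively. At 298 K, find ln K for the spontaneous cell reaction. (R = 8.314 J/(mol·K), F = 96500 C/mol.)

E°_cell = -0.76 − (-1.66) = 0.90 V, with n = 6 electrons transferred.
At equilibrium E = 0, so the Nernst equation gives ln K = nFE°/RT = (6)(96500)(0.90)/((8.314)(298)) = 210.33.

ln K = 210.3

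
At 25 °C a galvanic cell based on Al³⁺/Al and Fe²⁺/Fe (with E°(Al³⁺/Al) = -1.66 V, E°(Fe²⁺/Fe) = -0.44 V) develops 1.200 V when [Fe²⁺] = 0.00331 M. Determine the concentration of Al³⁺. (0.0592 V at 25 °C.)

From the Nernst equation, log Q = n(E° − E)/0.0592 = 6(1.22 − 1.200)/0.0592 = 2.027, so Q = 106.
With Q = [Al³⁺]^2/[Fe²⁺]^3 and the known concentrations, [Al³⁺]^2 in the numerator gives [Al³⁺] = 0.002 M.

0.002 M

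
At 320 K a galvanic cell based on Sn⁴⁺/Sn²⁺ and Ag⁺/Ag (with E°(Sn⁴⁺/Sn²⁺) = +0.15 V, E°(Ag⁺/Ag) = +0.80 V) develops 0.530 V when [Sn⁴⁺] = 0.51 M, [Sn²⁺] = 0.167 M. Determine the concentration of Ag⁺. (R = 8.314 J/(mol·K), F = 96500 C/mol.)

From the Nernst equation, ln Q = nF(E° − E)/RT = 2×96500×(0.65 − 0.530)/(8.314×320) = 8.705, so Q = 6030.
With Q = [Sn⁴⁺]/([Sn²⁺]·[Ag⁺]^2) and the known concentrations, [Ag⁺]^2 in the denominator gives [Ag⁺] = 0.022 M.

0.022 M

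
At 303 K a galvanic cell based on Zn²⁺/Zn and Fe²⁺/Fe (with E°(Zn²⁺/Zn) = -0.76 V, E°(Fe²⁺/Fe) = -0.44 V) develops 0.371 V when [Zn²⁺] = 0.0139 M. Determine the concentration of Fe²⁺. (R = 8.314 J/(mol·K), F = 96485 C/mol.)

0.69 M

From the Nernst equation, ln Q = nF(E° − E)/RT = 2×96485×(0.32 − 0.371)/(8.314×303) = -3.907, so Q = 0.0201.
With Q = [Zn²⁺]/[Fe²⁺] and the known concentrations, [Fe²⁺] in the denominator gives [Fe²⁺] = 0.69 M.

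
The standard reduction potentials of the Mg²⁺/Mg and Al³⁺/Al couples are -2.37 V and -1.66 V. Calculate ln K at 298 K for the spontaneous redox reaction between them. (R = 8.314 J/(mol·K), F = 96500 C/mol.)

E°_cell = -1.66 − (-2.37) = 0.71 V, with n = 6 electrons transferred.
At equilibrium E = 0, so the Nernst equation gives ln K = nFE°/RT = (6)(96500)(0.71)/((8.314)(298)) = 165.92.

ln K = 165.9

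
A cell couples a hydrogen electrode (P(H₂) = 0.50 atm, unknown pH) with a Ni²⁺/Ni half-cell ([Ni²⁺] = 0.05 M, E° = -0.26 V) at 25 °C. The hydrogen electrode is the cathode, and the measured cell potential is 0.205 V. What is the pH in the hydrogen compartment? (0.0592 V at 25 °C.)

pH = 1.73

E°_cell = 0.26 V and n = 2.
log Q = n(E° − E)/0.0592 = 2×(0.26 − 0.205)/0.0592 = 1.858.
With Q = [Ni²⁺]·P(H₂) / [H⁺]^2, solving for [H⁺] gives log[H⁺] = -1.730, so pH = 1.73.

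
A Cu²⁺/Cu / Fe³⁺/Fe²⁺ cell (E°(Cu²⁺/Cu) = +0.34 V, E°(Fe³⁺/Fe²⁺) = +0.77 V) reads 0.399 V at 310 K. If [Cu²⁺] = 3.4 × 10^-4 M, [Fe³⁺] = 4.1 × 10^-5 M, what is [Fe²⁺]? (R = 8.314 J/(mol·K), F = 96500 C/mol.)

From the Nernst equation, ln Q = nF(E° − E)/RT = 2×96500×(0.43 − 0.399)/(8.314×310) = 2.321, so Q = 10.2.
With Q = [Cu²⁺]·[Fe²⁺]^2/[Fe³⁺]^2 and the known concentrations, [Fe²⁺]^2 in the numerator gives [Fe²⁺] = 0.0071 M.

0.0071 M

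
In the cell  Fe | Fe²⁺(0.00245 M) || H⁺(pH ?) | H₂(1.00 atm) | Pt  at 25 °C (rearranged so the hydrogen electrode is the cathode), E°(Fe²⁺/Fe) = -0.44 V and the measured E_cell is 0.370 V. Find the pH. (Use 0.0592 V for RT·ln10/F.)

pH = 2.49

E°_cell = 0.44 V and n = 2.
log Q = n(E° − E)/0.0592 = 2×(0.44 − 0.370)/0.0592 = 2.365.
With Q = [Fe²⁺]·P(H₂) / [H⁺]^2, solving for [H⁺] gives log[H⁺] = -2.488, so pH = 2.49.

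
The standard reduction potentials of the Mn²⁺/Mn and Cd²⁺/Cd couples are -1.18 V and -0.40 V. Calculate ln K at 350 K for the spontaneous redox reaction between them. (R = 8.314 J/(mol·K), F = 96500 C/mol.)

ln K = 51.7

E°_cell = -0.40 − (-1.18) = 0.78 V, with n = 2 electrons transferred.
At equilibrium E = 0, so the Nernst equation gives ln K = nFE°/RT = (2)(96500)(0.78)/((8.314)(350)) = 51.73.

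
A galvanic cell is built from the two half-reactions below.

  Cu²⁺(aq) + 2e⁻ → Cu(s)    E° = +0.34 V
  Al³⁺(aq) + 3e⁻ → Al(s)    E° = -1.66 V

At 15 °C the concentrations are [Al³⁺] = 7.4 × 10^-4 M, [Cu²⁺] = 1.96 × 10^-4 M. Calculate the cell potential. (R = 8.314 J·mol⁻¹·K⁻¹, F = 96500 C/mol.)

The Cu²⁺/Cu couple has the higher reduction potential and acts as the cathode, so E°_cell = +0.34 − (-1.66) = 2.00 V.
Balancing electrons gives n = 6; the reaction quotient is Q = [Al³⁺]^2/[Cu²⁺]^3 = 7.27 × 10^4.
E = E° − (RT/nF) ln Q = 2.00 − (8.314×288)/(6×96500) × (11.194) = 2.000 − 0.046 = 1.954 V.

1.95 V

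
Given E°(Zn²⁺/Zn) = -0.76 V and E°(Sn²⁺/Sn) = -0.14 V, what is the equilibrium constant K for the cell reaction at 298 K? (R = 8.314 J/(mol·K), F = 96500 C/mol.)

9.4 × 10^20

E°_cell = -0.14 − (-0.76) = 0.62 V, with n = 2 electrons transferred.
At equilibrium E = 0, so the Nernst equation gives ln K = nFE°/RT = (2)(96500)(0.62)/((8.314)(298)) = 48.30.
K = e^48.30 = 9.4 × 10^20.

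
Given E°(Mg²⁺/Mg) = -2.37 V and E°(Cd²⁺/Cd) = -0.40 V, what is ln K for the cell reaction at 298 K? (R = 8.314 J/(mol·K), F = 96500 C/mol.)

ln K = 153.5

E°_cell = -0.40 − (-2.37) = 1.97 V, with n = 2 electrons transferred.
At equilibrium E = 0, so the Nernst equation gives ln K = nFE°/RT = (2)(96500)(1.97)/((8.314)(298)) = 153.46.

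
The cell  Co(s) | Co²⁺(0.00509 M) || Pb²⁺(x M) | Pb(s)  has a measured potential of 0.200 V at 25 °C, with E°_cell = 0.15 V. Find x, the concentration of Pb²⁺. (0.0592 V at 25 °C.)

0.25 M

From the Nernst equation, log Q = n(E° − E)/0.0592 = 2(0.15 − 0.200)/0.0592 = -1.689, so Q = 0.0205.
With Q = [Co²⁺]/[Pb²⁺] and the known concentrations, [Pb²⁺] in the denominator gives [Pb²⁺] = 0.25 M.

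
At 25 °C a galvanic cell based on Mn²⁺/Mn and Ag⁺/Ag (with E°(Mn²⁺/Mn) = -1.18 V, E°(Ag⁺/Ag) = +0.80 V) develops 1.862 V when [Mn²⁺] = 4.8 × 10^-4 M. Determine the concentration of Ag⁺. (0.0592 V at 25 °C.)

From the Nernst equation, log Q = n(E° − E)/0.0592 = 2(1.98 − 1.862)/0.0592 = 3.986, so Q = 9690.
With Q = [Mn²⁺]/[Ag⁺]^2 and the known concentrations, [Ag⁺]^2 in the denominator gives [Ag⁺] = 2.2 × 10^-4 M.

2.2 × 10^-4 M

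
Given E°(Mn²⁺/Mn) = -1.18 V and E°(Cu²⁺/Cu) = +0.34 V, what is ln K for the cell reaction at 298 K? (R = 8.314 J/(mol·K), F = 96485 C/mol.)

ln K = 118.4

E°_cell = +0.34 − (-1.18) = 1.52 V, with n = 2 electrons transferred.
At equilibrium E = 0, so the Nernst equation gives ln K = nFE°/RT = (2)(96485)(1.52)/((8.314)(298)) = 118.39.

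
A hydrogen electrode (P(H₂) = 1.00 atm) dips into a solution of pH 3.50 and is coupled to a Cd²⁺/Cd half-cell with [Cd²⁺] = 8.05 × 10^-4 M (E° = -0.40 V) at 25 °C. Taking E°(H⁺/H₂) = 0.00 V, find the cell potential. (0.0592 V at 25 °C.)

0.28 V

The hydrogen couple is the cathode, so E°_cell = 0.40 V; n = 2.
[H⁺] = 10^(−3.50) = 3.2 × 10^-4 M, and Q = [Cd²⁺]·P(H₂) / [H⁺]^2 = 8050.
E = E° − (0.0592/2) log Q = 0.40 − (0.0592/2)(3.906) = 0.284 V.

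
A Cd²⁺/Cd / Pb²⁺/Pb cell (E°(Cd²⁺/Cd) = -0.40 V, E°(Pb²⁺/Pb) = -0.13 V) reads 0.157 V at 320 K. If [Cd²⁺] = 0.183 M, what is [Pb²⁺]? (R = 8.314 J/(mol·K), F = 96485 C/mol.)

From the Nernst equation, ln Q = nF(E° − E)/RT = 2×96485×(0.27 − 0.157)/(8.314×320) = 8.196, so Q = 3630.
With Q = [Cd²⁺]/[Pb²⁺] and the known concentrations, [Pb²⁺] in the denominator gives [Pb²⁺] = 5 × 10^-5 M.

5 × 10^-5 M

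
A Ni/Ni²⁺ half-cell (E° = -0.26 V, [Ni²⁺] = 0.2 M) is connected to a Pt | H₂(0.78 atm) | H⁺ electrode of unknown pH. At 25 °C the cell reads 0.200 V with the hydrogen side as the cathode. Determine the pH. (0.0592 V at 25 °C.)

E°_cell = 0.26 V and n = 2.
log Q = n(E° − E)/0.0592 = 2×(0.26 − 0.200)/0.0592 = 2.027.
With Q = [Ni²⁺]·P(H₂) / [H⁺]^2, solving for [H⁺] gives log[H⁺] = -1.417, so pH = 1.42.

pH = 1.42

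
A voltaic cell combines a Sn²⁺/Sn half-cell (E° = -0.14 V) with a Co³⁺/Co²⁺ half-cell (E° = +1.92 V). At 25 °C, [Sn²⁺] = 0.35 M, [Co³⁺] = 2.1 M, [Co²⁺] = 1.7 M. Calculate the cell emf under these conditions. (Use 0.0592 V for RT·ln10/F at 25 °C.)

The Co³⁺/Co²⁺ couple has the higher reduction potential and acts as the cathode, so E°_cell = +1.92 − (-0.14) = 2.06 V.
Balancing electrons gives n = 2; the reaction quotient is Q = [Sn²⁺]·[Co²⁺]^2/[Co³⁺]^2 = 0.229.
At 25 °C, E = E° − (0.0592/n) log Q = 2.06 − (0.0592/2)(-0.639) = 2.060 + 0.019 = 2.079 V.

2.08 V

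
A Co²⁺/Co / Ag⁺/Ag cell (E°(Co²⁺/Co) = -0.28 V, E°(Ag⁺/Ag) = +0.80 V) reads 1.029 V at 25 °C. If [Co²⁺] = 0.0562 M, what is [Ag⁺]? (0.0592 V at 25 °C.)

From the Nernst equation, log Q = n(E° − E)/0.0592 = 2(1.08 − 1.029)/0.0592 = 1.723, so Q = 52.8.
With Q = [Co²⁺]/[Ag⁺]^2 and the known concentrations, [Ag⁺]^2 in the denominator gives [Ag⁺] = 0.033 M.

0.033 M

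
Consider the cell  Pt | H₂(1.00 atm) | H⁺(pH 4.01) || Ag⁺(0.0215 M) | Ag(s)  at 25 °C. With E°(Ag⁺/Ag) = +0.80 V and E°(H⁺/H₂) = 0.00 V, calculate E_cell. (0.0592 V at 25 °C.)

The Ag⁺/Ag couple is the cathode, so E°_cell = 0.80 V; n = 2.
[H⁺] = 10^(−4.01) = 9.8 × 10^-5 M, and Q = [H⁺]^2 / ([Ag⁺]^2·P(H₂)) = 2.07 × 10^-5.
E = E° − (0.0592/2) log Q = 0.80 − (0.0592/2)(-4.685) = 0.939 V.

0.94 V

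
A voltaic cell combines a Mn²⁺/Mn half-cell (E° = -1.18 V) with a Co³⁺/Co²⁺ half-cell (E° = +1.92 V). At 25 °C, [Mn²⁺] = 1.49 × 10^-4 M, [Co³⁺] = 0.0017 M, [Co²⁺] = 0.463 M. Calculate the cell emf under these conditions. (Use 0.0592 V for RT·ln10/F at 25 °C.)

The Co³⁺/Co²⁺ couple has the higher reduction potential and acts as the cathode, so E°_cell = +1.92 − (-1.18) = 3.10 V.
Balancing electrons gives n = 2; the reaction quotient is Q = [Mn²⁺]·[Co²⁺]^2/[Co³⁺]^2 = 11.1.
At 25 °C, E = E° − (0.0592/n) log Q = 3.10 − (0.0592/2)(1.043) = 3.100 − 0.031 = 3.069 V.

3.07 V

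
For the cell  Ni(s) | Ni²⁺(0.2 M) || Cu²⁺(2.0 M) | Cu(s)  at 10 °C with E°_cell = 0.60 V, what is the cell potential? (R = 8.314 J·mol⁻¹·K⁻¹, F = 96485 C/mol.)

Balancing electrons gives n = 2; the reaction quotient is Q = [Ni²⁺]/[Cu²⁺] = 0.100.
E = E° − (RT/nF) ln Q = 0.60 − (8.314×283)/(2×96485) × (-2.303) = 0.600 + 0.028 = 0.628 V.

0.628 V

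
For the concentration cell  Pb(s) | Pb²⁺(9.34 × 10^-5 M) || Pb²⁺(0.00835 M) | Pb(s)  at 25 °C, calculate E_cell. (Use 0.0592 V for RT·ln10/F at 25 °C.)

Both half-cells are Pb²⁺/Pb, so E°_cell = 0. The concentrated side is the cathode; the cell reaction moves Pb²⁺ from high to low concentration with n = 2.
Q = [Pb²⁺]_dilute/[Pb²⁺]_conc = 9.34 × 10^-5/0.00835 = 0.0112.
E = 0 − (0.0592/2) log Q = −(0.0592/2)(-1.951) = 0.0577 V.

0.058 V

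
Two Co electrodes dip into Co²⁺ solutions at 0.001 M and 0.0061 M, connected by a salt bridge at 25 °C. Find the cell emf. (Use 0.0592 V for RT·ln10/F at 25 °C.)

Both half-cells are Co²⁺/Co, so E°_cell = 0. The concentrated side is the cathode; the cell reaction moves Co²⁺ from high to low concentration with n = 2.
Q = [Co²⁺]_dilute/[Co²⁺]_conc = 0.001/0.0061 = 0.164.
E = 0 − (0.0592/2) log Q = −(0.0592/2)(-0.785) = 0.0232 V.

0.023 V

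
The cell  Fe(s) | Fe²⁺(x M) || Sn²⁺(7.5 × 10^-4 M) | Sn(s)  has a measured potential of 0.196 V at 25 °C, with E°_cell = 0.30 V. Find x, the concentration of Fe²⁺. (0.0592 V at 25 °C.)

From the Nernst equation, log Q = n(E° − E)/0.0592 = 2(0.30 − 0.196)/0.0592 = 3.514, so Q = 3260.
With Q = [Fe²⁺]/[Sn²⁺] and the known concentrations, [Fe²⁺] in the numerator gives [Fe²⁺] = 2.4 M.

2.4 M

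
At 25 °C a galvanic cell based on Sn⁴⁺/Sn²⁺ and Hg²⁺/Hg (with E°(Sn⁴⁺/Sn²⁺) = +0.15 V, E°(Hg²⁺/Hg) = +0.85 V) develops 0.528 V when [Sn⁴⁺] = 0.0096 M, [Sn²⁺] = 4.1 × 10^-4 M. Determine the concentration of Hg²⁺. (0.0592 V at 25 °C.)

3.6 × 10^-5 M

From the Nernst equation, log Q = n(E° − E)/0.0592 = 2(0.70 − 0.528)/0.0592 = 5.811, so Q = 6.47 × 10^5.
With Q = [Sn⁴⁺]/([Sn²⁺]·[Hg²⁺]) and the known concentrations, [Hg²⁺] in the denominator gives [Hg²⁺] = 3.6 × 10^-5 M.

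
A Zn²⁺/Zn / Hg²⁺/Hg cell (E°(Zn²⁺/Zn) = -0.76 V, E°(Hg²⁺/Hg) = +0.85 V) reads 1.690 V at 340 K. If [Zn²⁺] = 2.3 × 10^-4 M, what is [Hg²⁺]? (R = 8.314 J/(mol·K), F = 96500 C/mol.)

0.054 M

From the Nernst equation, ln Q = nF(E° − E)/RT = 2×96500×(1.61 − 1.690)/(8.314×340) = -5.462, so Q = 0.00424.
With Q = [Zn²⁺]/[Hg²⁺] and the known concentrations, [Hg²⁺] in the denominator gives [Hg²⁺] = 0.054 M.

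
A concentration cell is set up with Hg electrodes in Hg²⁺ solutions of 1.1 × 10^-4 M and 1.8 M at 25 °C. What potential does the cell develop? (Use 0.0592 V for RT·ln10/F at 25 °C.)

0.12 V

Both half-cells are Hg²⁺/Hg, so E°_cell = 0. The concentrated side is the cathode; the cell reaction moves Hg²⁺ from high to low concentration with n = 2.
Q = [Hg²⁺]_dilute/[Hg²⁺]_conc = 1.1 × 10^-4/1.8 = 6.11 × 10^-5.
E = 0 − (0.0592/2) log Q = −(0.0592/2)(-4.214) = 0.1247 V.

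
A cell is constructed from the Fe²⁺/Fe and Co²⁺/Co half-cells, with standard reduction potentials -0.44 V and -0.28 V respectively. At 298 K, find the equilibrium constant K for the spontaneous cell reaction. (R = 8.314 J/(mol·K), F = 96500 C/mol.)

E°_cell = -0.28 − (-0.44) = 0.16 V, with n = 2 electrons transferred.
At equilibrium E = 0, so the Nernst equation gives ln K = nFE°/RT = (2)(96500)(0.16)/((8.314)(298)) = 12.46.
K = e^12.46 = 2.6 × 10^5.

2.6 × 10^5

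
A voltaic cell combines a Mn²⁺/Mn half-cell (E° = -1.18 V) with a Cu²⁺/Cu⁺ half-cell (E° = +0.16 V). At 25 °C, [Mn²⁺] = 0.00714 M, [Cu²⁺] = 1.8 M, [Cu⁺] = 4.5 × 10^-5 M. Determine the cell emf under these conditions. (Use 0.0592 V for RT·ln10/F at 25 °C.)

The Cu²⁺/Cu⁺ couple has the higher reduction potential and acts as the cathode, so E°_cell = +0.16 − (-1.18) = 1.34 V.
Balancing electrons gives n = 2; the reaction quotient is Q = [Mn²⁺]·[Cu⁺]^2/[Cu²⁺]^2 = 4.46 × 10^-12.
At 25 °C, E = E° − (0.0592/n) log Q = 1.34 − (0.0592/2)(-11.350) = 1.340 + 0.336 = 1.676 V.

1.68 V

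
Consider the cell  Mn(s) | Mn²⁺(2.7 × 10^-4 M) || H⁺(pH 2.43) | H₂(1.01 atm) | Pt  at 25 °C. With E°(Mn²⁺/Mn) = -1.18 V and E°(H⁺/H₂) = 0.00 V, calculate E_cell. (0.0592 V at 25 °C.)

1.14 V

The hydrogen couple is the cathode, so E°_cell = 1.18 V; n = 2.
[H⁺] = 10^(−2.43) = 0.0037 M, and Q = [Mn²⁺]·P(H₂) / [H⁺]^2 = 19.8.
E = E° − (0.0592/2) log Q = 1.18 − (0.0592/2)(1.296) = 1.142 V.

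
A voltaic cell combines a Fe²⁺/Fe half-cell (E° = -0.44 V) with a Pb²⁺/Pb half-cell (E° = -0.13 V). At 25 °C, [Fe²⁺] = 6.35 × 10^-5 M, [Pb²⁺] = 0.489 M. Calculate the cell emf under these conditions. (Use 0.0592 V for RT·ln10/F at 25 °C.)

0.425 V

The Pb²⁺/Pb couple has the higher reduction potential and acts as the cathode, so E°_cell = -0.13 − (-0.44) = 0.31 V.
Balancing electrons gives n = 2; the reaction quotient is Q = [Fe²⁺]/[Pb²⁺] = 1.3 × 10^-4.
At 25 °C, E = E° − (0.0592/n) log Q = 0.31 − (0.0592/2)(-3.887) = 0.310 + 0.115 = 0.425 V.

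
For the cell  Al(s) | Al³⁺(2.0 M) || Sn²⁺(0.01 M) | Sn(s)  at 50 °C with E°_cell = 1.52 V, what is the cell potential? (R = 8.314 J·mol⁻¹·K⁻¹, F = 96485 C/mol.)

Balancing electrons gives n = 6; the reaction quotient is Q = [Al³⁺]^2/[Sn²⁺]^3 = 4 × 10^6.
E = E° − (RT/nF) ln Q = 1.52 − (8.314×323)/(6×96485) × (15.202) = 1.520 − 0.071 = 1.449 V.

1.45 V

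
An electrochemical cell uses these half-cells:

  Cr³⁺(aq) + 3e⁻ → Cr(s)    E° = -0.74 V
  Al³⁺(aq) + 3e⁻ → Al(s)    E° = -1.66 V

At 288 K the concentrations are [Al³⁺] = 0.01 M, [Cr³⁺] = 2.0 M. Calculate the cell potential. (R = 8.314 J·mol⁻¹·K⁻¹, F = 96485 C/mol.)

0.964 V

The Cr³⁺/Cr couple has the higher reduction potential and acts as the cathode, so E°_cell = -0.74 − (-1.66) = 0.92 V.
Balancing electrons gives n = 3; the reaction quotient is Q = [Al³⁺]/[Cr³⁺] = 0.00500.
E = E° − (RT/nF) ln Q = 0.92 − (8.314×288)/(3×96485) × (-5.298) = 0.920 + 0.044 = 0.964 V.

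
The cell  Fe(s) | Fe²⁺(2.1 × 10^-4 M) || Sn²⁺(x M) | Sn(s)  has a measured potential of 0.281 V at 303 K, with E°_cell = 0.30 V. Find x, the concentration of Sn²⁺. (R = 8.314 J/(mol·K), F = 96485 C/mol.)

4.9 × 10^-5 M

From the Nernst equation, ln Q = nF(E° − E)/RT = 2×96485×(0.30 − 0.281)/(8.314×303) = 1.455, so Q = 4.29.
With Q = [Fe²⁺]/[Sn²⁺] and the known concentrations, [Sn²⁺] in the denominator gives [Sn²⁺] = 4.9 × 10^-5 M.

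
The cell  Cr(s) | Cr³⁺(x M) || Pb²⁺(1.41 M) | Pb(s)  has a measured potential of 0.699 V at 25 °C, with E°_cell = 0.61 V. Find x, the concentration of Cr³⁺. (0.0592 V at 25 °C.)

From the Nernst equation, log Q = n(E° − E)/0.0592 = 6(0.61 − 0.699)/0.0592 = -9.020, so Q = 9.54 × 10^-10.
With Q = [Cr³⁺]^2/[Pb²⁺]^3 and the known concentrations, [Cr³⁺]^2 in the numerator gives [Cr³⁺] = 5.2 × 10^-5 M.

5.2 × 10^-5 M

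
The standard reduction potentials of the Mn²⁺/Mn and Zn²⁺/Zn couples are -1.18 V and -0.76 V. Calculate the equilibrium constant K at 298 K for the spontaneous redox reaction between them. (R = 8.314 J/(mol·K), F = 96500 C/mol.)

E°_cell = -0.76 − (-1.18) = 0.42 V, with n = 2 electrons transferred.
At equilibrium E = 0, so the Nernst equation gives ln K = nFE°/RT = (2)(96500)(0.42)/((8.314)(298)) = 32.72.
K = e^32.72 = 1.6 × 10^14.

1.6 × 10^14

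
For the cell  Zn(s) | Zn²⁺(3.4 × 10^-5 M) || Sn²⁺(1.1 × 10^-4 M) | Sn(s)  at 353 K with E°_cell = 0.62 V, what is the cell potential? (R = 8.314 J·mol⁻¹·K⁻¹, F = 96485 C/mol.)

0.638 V

Balancing electrons gives n = 2; the reaction quotient is Q = [Zn²⁺]/[Sn²⁺] = 0.309.
E = E° − (RT/nF) ln Q = 0.62 − (8.314×353)/(2×96485) × (-1.174) = 0.620 + 0.018 = 0.638 V.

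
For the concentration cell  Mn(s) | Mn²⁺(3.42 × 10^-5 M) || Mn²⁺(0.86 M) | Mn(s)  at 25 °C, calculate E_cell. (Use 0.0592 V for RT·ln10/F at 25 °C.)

0.13 V

Both half-cells are Mn²⁺/Mn, so E°_cell = 0. The concentrated side is the cathode; the cell reaction moves Mn²⁺ from high to low concentration with n = 2.
Q = [Mn²⁺]_dilute/[Mn²⁺]_conc = 3.42 × 10^-5/0.86 = 3.98 × 10^-5.
E = 0 − (0.0592/2) log Q = −(0.0592/2)(-4.400) = 0.1302 V.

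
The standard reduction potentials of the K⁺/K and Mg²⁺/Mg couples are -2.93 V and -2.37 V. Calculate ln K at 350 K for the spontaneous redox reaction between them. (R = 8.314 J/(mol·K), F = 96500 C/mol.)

E°_cell = -2.37 − (-2.93) = 0.56 V, with n = 2 electrons transferred.
At equilibrium E = 0, so the Nernst equation gives ln K = nFE°/RT = (2)(96500)(0.56)/((8.314)(350)) = 37.14.

ln K = 37.1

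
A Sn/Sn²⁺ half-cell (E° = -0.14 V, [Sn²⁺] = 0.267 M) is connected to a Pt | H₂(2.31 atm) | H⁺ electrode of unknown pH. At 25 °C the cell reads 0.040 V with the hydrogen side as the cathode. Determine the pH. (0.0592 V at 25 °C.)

pH = 1.79

E°_cell = 0.14 V and n = 2.
log Q = n(E° − E)/0.0592 = 2×(0.14 − 0.040)/0.0592 = 3.378.
With Q = [Sn²⁺]·P(H₂) / [H⁺]^2, solving for [H⁺] gives log[H⁺] = -1.794, so pH = 1.79.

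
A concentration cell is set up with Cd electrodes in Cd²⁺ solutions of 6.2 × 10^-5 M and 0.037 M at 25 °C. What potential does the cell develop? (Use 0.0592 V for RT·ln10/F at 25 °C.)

0.082 V

Both half-cells are Cd²⁺/Cd, so E°_cell = 0. The concentrated side is the cathode; the cell reaction moves Cd²⁺ from high to low concentration with n = 2.
Q = [Cd²⁺]_dilute/[Cd²⁺]_conc = 6.2 × 10^-5/0.037 = 0.00168.
E = 0 − (0.0592/2) log Q = −(0.0592/2)(-2.776) = 0.0822 V.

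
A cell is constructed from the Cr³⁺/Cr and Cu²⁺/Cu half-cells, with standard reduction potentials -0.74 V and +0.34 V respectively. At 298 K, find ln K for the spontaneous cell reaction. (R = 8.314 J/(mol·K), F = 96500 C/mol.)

ln K = 252.4

E°_cell = +0.34 − (-0.74) = 1.08 V, with n = 6 electrons transferred.
At equilibrium E = 0, so the Nernst equation gives ln K = nFE°/RT = (6)(96500)(1.08)/((8.314)(298)) = 252.39.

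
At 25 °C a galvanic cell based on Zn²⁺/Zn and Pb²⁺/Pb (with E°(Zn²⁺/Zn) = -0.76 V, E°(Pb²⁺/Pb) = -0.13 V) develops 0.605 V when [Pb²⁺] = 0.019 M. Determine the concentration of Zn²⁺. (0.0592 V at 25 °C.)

0.13 M

From the Nernst equation, log Q = n(E° − E)/0.0592 = 2(0.63 − 0.605)/0.0592 = 0.845, so Q = 6.99.
With Q = [Zn²⁺]/[Pb²⁺] and the known concentrations, [Zn²⁺] in the numerator gives [Zn²⁺] = 0.13 M.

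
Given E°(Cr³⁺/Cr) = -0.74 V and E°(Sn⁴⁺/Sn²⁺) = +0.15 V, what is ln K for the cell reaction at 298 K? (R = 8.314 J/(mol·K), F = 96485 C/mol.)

ln K = 208.0

E°_cell = +0.15 − (-0.74) = 0.89 V, with n = 6 electrons transferred.
At equilibrium E = 0, so the Nernst equation gives ln K = nFE°/RT = (6)(96485)(0.89)/((8.314)(298)) = 207.96.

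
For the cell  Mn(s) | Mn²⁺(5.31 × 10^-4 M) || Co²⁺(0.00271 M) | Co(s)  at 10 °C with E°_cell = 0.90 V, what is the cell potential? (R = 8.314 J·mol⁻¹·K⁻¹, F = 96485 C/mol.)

Balancing electrons gives n = 2; the reaction quotient is Q = [Mn²⁺]/[Co²⁺] = 0.196.
E = E° − (RT/nF) ln Q = 0.90 − (8.314×283)/(2×96485) × (-1.630) = 0.900 + 0.020 = 0.920 V.

0.920 V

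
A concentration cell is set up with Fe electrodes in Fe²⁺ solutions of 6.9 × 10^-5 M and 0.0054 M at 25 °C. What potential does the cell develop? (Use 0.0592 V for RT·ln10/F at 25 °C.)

0.056 V

Both half-cells are Fe²⁺/Fe, so E°_cell = 0. The concentrated side is the cathode; the cell reaction moves Fe²⁺ from high to low concentration with n = 2.
Q = [Fe²⁺]_dilute/[Fe²⁺]_conc = 6.9 × 10^-5/0.0054 = 0.0128.
E = 0 − (0.0592/2) log Q = −(0.0592/2)(-1.894) = 0.0561 V.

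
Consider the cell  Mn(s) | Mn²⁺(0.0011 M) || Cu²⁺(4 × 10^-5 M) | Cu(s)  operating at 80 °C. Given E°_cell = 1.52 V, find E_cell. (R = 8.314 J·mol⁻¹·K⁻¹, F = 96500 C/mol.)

1.47 V

Balancing electrons gives n = 2; the reaction quotient is Q = [Mn²⁺]/[Cu²⁺] = 27.5.
E = E° − (RT/nF) ln Q = 1.52 − (8.314×353)/(2×96500) × (3.314) = 1.520 − 0.050 = 1.470 V.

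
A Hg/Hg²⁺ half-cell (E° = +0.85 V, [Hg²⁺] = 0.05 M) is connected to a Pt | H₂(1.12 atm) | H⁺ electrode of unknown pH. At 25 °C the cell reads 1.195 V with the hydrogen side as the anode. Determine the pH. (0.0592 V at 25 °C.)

E°_cell = 0.85 V and n = 2.
log Q = n(E° − E)/0.0592 = 2×(0.85 − 1.195)/0.0592 = -11.655.
With Q = [H⁺]^2 / ([Hg²⁺]·P(H₂)), solving for [H⁺] gives log[H⁺] = -6.454, so pH = 6.45.

pH = 6.45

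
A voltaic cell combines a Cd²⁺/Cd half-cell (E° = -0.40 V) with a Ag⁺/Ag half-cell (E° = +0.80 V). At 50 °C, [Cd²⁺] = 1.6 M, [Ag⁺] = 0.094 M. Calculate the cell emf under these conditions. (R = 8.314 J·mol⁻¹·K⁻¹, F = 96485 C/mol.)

1.13 V

The Ag⁺/Ag couple has the higher reduction potential and acts as the cathode, so E°_cell = +0.80 − (-0.40) = 1.20 V.
Balancing electrons gives n = 2; the reaction quotient is Q = [Cd²⁺]/[Ag⁺]^2 = 181.
E = E° − (RT/nF) ln Q = 1.20 − (8.314×323)/(2×96485) × (5.199) = 1.200 − 0.072 = 1.128 V.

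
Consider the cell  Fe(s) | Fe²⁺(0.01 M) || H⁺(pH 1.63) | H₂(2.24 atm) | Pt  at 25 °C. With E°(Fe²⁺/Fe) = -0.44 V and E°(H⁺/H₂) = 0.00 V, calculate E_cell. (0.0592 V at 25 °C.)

The hydrogen couple is the cathode, so E°_cell = 0.44 V; n = 2.
[H⁺] = 10^(−1.63) = 0.023 M, and Q = [Fe²⁺]·P(H₂) / [H⁺]^2 = 40.8.
E = E° − (0.0592/2) log Q = 0.44 − (0.0592/2)(1.610) = 0.392 V.

0.39 V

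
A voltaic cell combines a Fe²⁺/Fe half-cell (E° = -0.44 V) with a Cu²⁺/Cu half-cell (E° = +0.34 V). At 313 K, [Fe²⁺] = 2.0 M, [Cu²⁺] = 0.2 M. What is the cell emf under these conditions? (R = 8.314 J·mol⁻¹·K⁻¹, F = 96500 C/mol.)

The Cu²⁺/Cu couple has the higher reduction potential and acts as the cathode, so E°_cell = +0.34 − (-0.44) = 0.78 V.
Balancing electrons gives n = 2; the reaction quotient is Q = [Fe²⁺]/[Cu²⁺] = 10.0.
E = E° − (RT/nF) ln Q = 0.78 − (8.314×313)/(2×96500) × (2.303) = 0.780 − 0.031 = 0.749 V.

0.749 V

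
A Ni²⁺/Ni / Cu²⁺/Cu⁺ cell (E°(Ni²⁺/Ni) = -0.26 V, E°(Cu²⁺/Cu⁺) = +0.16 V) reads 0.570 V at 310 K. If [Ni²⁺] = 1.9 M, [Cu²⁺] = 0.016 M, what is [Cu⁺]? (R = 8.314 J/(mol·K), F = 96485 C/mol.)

4.2 × 10^-5 M

From the Nernst equation, ln Q = nF(E° − E)/RT = 2×96485×(0.42 − 0.570)/(8.314×310) = -11.231, so Q = 1.33 × 10^-5.
With Q = [Ni²⁺]·[Cu⁺]^2/[Cu²⁺]^2 and the known concentrations, [Cu⁺]^2 in the numerator gives [Cu⁺] = 4.2 × 10^-5 M.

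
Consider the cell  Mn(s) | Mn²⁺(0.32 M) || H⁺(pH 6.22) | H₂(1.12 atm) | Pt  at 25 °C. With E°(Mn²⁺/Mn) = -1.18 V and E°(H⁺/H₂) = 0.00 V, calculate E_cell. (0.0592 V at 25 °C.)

The hydrogen couple is the cathode, so E°_cell = 1.18 V; n = 2.
[H⁺] = 10^(−6.22) = 6 × 10^-7 M, and Q = [Mn²⁺]·P(H₂) / [H⁺]^2 = 9.87 × 10^11.
E = E° − (0.0592/2) log Q = 1.18 − (0.0592/2)(11.994) = 0.825 V.

0.82 V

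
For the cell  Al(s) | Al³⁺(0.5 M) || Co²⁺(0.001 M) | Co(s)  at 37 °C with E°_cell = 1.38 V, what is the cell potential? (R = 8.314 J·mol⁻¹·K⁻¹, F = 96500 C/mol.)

Balancing electrons gives n = 6; the reaction quotient is Q = [Al³⁺]^2/[Co²⁺]^3 = 2.5 × 10^8.
E = E° − (RT/nF) ln Q = 1.38 − (8.314×310)/(6×96500) × (19.337) = 1.380 − 0.086 = 1.294 V.

1.29 V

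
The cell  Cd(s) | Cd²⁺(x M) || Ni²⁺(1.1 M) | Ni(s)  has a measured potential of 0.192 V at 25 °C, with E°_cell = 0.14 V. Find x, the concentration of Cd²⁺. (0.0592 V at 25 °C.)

From the Nernst equation, log Q = n(E° − E)/0.0592 = 2(0.14 − 0.192)/0.0592 = -1.757, so Q = 0.0175.
With Q = [Cd²⁺]/[Ni²⁺] and the known concentrations, [Cd²⁺] in the numerator gives [Cd²⁺] = 0.019 M.

0.019 M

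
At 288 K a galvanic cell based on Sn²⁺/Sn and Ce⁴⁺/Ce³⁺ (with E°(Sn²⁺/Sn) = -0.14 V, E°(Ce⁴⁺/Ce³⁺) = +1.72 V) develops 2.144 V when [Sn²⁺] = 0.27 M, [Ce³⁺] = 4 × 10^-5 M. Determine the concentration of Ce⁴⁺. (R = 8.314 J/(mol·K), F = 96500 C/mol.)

1.9 M

From the Nernst equation, ln Q = nF(E° − E)/RT = 2×96500×(1.86 − 2.144)/(8.314×288) = -22.891, so Q = 1.14 × 10^-10.
With Q = [Sn²⁺]·[Ce³⁺]^2/[Ce⁴⁺]^2 and the known concentrations, [Ce⁴⁺]^2 in the denominator gives [Ce⁴⁺] = 1.9 M.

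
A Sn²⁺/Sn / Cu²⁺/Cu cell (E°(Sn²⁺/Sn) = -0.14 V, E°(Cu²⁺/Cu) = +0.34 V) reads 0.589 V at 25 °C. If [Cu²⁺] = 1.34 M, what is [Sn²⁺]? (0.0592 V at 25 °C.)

2.8 × 10^-4 M

From the Nernst equation, log Q = n(E° − E)/0.0592 = 2(0.48 − 0.589)/0.0592 = -3.682, so Q = 2.08 × 10^-4.
With Q = [Sn²⁺]/[Cu²⁺] and the known concentrations, [Sn²⁺] in the numerator gives [Sn²⁺] = 2.8 × 10^-4 M.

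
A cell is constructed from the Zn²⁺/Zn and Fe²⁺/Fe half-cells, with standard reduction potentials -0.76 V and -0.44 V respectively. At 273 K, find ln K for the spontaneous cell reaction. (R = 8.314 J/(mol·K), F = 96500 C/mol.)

E°_cell = -0.44 − (-0.76) = 0.32 V, with n = 2 electrons transferred.
At equilibrium E = 0, so the Nernst equation gives ln K = nFE°/RT = (2)(96500)(0.32)/((8.314)(273)) = 27.21.

ln K = 27.2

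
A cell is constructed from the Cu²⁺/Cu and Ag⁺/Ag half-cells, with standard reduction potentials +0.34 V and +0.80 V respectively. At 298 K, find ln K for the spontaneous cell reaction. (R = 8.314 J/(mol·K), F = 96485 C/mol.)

E°_cell = +0.80 − (+0.34) = 0.46 V, with n = 2 electrons transferred.
At equilibrium E = 0, so the Nernst equation gives ln K = nFE°/RT = (2)(96485)(0.46)/((8.314)(298)) = 35.83.

ln K = 35.8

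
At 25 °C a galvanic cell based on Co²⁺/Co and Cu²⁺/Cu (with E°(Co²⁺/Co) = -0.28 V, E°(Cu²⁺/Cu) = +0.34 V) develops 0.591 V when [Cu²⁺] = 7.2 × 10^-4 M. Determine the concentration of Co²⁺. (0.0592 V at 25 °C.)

0.0069 M

From the Nernst equation, log Q = n(E° − E)/0.0592 = 2(0.62 − 0.591)/0.0592 = 0.980, so Q = 9.54.
With Q = [Co²⁺]/[Cu²⁺] and the known concentrations, [Co²⁺] in the numerator gives [Co²⁺] = 0.0069 M.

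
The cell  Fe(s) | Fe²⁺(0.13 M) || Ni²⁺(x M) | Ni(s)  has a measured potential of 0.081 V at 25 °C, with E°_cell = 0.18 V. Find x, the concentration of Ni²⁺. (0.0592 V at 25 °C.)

From the Nernst equation, log Q = n(E° − E)/0.0592 = 2(0.18 − 0.081)/0.0592 = 3.345, so Q = 2210.
With Q = [Fe²⁺]/[Ni²⁺] and the known concentrations, [Ni²⁺] in the denominator gives [Ni²⁺] = 5.9 × 10^-5 M.

5.9 × 10^-5 M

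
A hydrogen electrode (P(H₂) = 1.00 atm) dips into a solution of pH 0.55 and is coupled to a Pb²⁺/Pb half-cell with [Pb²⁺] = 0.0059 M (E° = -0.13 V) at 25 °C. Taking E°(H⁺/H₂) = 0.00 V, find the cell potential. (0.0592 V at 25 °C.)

0.16 V

The hydrogen couple is the cathode, so E°_cell = 0.13 V; n = 2.
[H⁺] = 10^(−0.55) = 0.28 M, and Q = [Pb²⁺]·P(H₂) / [H⁺]^2 = 0.0743.
E = E° − (0.0592/2) log Q = 0.13 − (0.0592/2)(-1.129) = 0.163 V.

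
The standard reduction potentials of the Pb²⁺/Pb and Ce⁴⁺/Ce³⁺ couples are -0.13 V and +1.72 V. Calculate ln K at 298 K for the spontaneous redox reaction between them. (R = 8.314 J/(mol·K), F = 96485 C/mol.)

ln K = 144.1

E°_cell = +1.72 − (-0.13) = 1.85 V, with n = 2 electrons transferred.
At equilibrium E = 0, so the Nernst equation gives ln K = nFE°/RT = (2)(96485)(1.85)/((8.314)(298)) = 144.09.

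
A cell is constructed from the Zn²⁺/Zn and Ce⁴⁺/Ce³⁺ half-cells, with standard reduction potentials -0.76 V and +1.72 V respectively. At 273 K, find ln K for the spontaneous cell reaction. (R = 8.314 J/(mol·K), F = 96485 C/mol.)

ln K = 210.8

E°_cell = +1.72 − (-0.76) = 2.48 V, with n = 2 electrons transferred.
At equilibrium E = 0, so the Nernst equation gives ln K = nFE°/RT = (2)(96485)(2.48)/((8.314)(273)) = 210.85.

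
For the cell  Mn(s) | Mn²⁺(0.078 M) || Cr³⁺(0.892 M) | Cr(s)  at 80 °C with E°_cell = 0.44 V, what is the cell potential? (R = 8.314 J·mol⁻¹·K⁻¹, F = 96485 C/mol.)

0.478 V

Balancing electrons gives n = 6; the reaction quotient is Q = [Mn²⁺]^3/[Cr³⁺]^2 = 5.96 × 10^-4.
E = E° − (RT/nF) ln Q = 0.44 − (8.314×353)/(6×96485) × (-7.425) = 0.440 + 0.038 = 0.478 V.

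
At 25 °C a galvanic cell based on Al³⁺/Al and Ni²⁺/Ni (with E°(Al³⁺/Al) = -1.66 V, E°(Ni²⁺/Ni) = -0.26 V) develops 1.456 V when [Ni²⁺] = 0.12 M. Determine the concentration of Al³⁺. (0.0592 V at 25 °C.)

6 × 10^-5 M

From the Nernst equation, log Q = n(E° − E)/0.0592 = 6(1.40 − 1.456)/0.0592 = -5.676, so Q = 2.11 × 10^-6.
With Q = [Al³⁺]^2/[Ni²⁺]^3 and the known concentrations, [Al³⁺]^2 in the numerator gives [Al³⁺] = 6 × 10^-5 M.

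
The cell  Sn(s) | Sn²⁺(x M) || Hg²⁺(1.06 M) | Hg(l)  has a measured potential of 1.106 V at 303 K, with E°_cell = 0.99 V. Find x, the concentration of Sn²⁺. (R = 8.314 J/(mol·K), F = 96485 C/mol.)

1.5 × 10^-4 M

From the Nernst equation, ln Q = nF(E° − E)/RT = 2×96485×(0.99 − 1.106)/(8.314×303) = -8.886, so Q = 1.38 × 10^-4.
With Q = [Sn²⁺]/[Hg²⁺] and the known concentrations, [Sn²⁺] in the numerator gives [Sn²⁺] = 1.5 × 10^-4 M.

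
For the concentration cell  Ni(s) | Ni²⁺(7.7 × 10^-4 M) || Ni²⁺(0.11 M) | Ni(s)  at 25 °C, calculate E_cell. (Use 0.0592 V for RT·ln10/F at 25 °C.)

0.064 V

Both half-cells are Ni²⁺/Ni, so E°_cell = 0. The concentrated side is the cathode; the cell reaction moves Ni²⁺ from high to low concentration with n = 2.
Q = [Ni²⁺]_dilute/[Ni²⁺]_conc = 7.7 × 10^-4/0.11 = 0.00700.
E = 0 − (0.0592/2) log Q = −(0.0592/2)(-2.155) = 0.0638 V.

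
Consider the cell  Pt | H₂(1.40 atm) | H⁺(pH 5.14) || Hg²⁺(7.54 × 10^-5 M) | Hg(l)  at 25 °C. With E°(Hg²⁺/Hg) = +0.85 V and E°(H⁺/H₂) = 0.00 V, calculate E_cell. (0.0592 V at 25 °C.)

1.04 V

The Hg²⁺/Hg couple is the cathode, so E°_cell = 0.85 V; n = 2.
[H⁺] = 10^(−5.14) = 7.2 × 10^-6 M, and Q = [H⁺]^2 / ([Hg²⁺]·P(H₂)) = 4.97 × 10^-7.
E = E° − (0.0592/2) log Q = 0.85 − (0.0592/2)(-6.303) = 1.037 V.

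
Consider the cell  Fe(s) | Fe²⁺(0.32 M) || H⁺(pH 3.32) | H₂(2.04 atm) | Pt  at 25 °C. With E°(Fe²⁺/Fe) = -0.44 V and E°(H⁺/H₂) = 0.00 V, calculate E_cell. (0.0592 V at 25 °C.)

0.25 V

The hydrogen couple is the cathode, so E°_cell = 0.44 V; n = 2.
[H⁺] = 10^(−3.32) = 4.8 × 10^-4 M, and Q = [Fe²⁺]·P(H₂) / [H⁺]^2 = 2.85 × 10^6.
E = E° − (0.0592/2) log Q = 0.44 − (0.0592/2)(6.455) = 0.249 V.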